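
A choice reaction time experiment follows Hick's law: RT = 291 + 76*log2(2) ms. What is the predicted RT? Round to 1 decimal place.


RT = 291 + 76 * log2(2)
log2(2) = 1.0
RT = 291 + 76 * 1.0
= 291 + 76.0
= 367.0 ms


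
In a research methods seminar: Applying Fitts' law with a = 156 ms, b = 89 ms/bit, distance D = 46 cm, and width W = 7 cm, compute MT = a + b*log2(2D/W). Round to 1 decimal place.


MT = 156 + 89 * log2(2*46/7)
2D/W = 13.142857
log2(13.142857) = 3.7162
MT = 156 + 89 * 3.7162
= 486.7 ms


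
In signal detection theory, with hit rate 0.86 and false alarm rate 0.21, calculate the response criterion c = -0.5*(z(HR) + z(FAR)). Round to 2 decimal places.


c = -0.5 * (z(HR) + z(FAR))
z(0.86) = 1.0803
z(0.21) = -0.8064
c = -0.5 * (1.0803 + -0.8064)
= -0.5 * 0.2739
= -0.14


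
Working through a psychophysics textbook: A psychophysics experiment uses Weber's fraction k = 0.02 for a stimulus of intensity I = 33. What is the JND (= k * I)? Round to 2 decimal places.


JND = k * I
JND = 0.02 * 33
= 0.66


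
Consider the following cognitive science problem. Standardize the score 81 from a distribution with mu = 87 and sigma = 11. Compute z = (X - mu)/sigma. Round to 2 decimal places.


z = (X - mu) / sigma
= (81 - 87) / 11
= -6 / 11
= -0.55


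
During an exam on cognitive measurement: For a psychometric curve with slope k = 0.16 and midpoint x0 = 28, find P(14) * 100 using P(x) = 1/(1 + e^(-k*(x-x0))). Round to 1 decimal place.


P(x) = 1/(1 + e^(-0.16*(14 - 28)))
Exponent = -0.16 * -14 = 2.24
e^(2.24) = 9.393331
P = 1/(1 + 9.393331) = 0.096216
Percentage = 9.6


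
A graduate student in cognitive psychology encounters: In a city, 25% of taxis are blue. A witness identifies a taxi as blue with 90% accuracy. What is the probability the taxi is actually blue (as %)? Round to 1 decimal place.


P(blue | says blue) = P(says blue | blue)*P(blue) / [P(says blue | blue)*P(blue) + P(says blue | not blue)*P(not blue)]
Numerator = 0.9 * 0.25 = 0.225
False identification = 0.1 * 0.75 = 0.075
P = 0.225 / (0.225 + 0.075)
= 0.225 / 0.3
As percentage = 75.0


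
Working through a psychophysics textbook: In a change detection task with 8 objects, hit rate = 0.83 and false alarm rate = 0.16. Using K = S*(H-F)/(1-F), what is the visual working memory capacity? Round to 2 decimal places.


K = S * (H - F) / (1 - F)
H - F = 0.67
1 - F = 0.84
K = 8 * 0.67 / 0.84
= 6.38


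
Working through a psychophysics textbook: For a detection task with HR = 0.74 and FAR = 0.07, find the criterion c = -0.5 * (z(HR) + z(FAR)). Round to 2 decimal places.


c = -0.5 * (z(HR) + z(FAR))
z(0.74) = 0.6433
z(0.07) = -1.4758
c = -0.5 * (0.6433 + -1.4758)
= -0.5 * -0.8325
= 0.42


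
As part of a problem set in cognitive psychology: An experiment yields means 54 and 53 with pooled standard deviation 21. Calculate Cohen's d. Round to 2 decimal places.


Cohen's d = (M1 - M2) / S_pooled
= (54 - 53) / 21
= 1 / 21
= 0.05


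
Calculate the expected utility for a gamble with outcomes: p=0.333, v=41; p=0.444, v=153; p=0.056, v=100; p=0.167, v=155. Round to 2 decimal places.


EU = sum(p_i * v_i)
0.333 * 41 = 13.653
0.444 * 153 = 67.932
0.056 * 100 = 5.6
0.167 * 155 = 25.885
EU = 13.653 + 67.932 + 5.6 + 25.885
= 113.07


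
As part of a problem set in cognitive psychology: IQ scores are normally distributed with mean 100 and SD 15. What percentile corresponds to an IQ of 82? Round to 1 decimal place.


z = (IQ - mean) / SD
z = (82 - 100) / 15 = -1.2
Percentile = Phi(-1.2) * 100
Phi(-1.2) = 0.11507
= 11.5


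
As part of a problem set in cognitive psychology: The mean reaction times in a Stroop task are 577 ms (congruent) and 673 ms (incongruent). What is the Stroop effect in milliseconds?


Stroop effect = RT(incongruent) - RT(congruent)
= 673 - 577
= 96 ms


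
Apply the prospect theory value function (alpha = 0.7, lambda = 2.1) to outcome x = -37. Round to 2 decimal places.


Since x = -37 < 0, use v(x) = -lambda*(-x)^alpha
(-x) = 37
37^0.7 = 12.5239
v(-37) = -2.1 * 12.5239
= -26.30


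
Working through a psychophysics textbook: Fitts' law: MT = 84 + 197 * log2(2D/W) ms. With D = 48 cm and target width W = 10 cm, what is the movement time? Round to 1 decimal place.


MT = 84 + 197 * log2(2*48/10)
2D/W = 9.6
log2(9.6) = 3.263
MT = 84 + 197 * 3.263
= 726.8 ms


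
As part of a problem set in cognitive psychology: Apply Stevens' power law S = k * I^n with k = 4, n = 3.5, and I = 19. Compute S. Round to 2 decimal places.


S = 4 * 19^3.5
19^3.5 = 29897.6879
S = 4 * 29897.6879
= 119590.75


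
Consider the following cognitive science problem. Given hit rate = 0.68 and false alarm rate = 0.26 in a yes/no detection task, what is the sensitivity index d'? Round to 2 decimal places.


d' = z(HR) - z(FAR)
z(0.68) = 0.4677
z(0.26) = -0.6433
d' = 0.4677 - -0.6433
= 1.11


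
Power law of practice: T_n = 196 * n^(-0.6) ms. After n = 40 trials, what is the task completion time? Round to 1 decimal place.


T_n = 196 * 40^(-0.6)
40^(-0.6) = 0.109336
T_n = 196 * 0.109336
= 21.4 ms


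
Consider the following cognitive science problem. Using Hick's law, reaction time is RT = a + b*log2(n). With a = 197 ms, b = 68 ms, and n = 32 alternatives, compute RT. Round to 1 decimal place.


RT = 197 + 68 * log2(32)
log2(32) = 5.0
RT = 197 + 68 * 5.0
= 197 + 340.0
= 537.0 ms


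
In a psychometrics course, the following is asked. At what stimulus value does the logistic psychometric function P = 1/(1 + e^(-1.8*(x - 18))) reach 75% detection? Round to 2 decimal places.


At P = 0.75: 0.75 = 1/(1 + e^(-k*(x-x0)))
Solving: e^(-k*(x-x0)) = 1/3
x = x0 + ln(3)/k
ln(3) = 1.0986
x = 18 + 1.0986/1.8
= 18 + 0.6103
= 18.61


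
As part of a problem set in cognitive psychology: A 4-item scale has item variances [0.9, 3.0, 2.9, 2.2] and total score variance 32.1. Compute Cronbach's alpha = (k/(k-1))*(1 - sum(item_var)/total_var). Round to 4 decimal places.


alpha = (k/(k-1)) * (1 - sum(s_i^2)/s_total^2)
sum(item variances) = 9.0
k/(k-1) = 4/3 = 1.333333
1 - 9.0/32.1 = 1 - 0.280374 = 0.719626
alpha = 1.333333 * 0.719626
= 0.9595


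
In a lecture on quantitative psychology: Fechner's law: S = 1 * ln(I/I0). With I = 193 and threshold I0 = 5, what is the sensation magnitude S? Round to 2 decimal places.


S = 1 * ln(193/5)
I/I0 = 38.6
ln(38.6) = 3.6533
S = 1 * 3.6533
= 3.65


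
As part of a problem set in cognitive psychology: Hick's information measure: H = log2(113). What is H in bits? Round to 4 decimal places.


H = log2(n)
H = log2(113)
= 6.8202


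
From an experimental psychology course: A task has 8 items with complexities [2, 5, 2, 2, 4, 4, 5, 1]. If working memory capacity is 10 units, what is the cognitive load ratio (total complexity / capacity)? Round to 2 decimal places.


Total complexity = 2 + 5 + 2 + 2 + 4 + 4 + 5 + 1 = 25
Load = total / capacity = 25 / 10
= 2.50


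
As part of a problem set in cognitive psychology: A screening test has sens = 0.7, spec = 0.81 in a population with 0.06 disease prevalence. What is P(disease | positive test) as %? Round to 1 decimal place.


PPV = (sens * prev) / (sens * prev + (1-spec) * (1-prev))
Numerator = 0.7 * 0.06 = 0.042
P(positive and no disease) = (1 - spec) * (1 - prev) = (1 - 0.81) * (1 - 0.06) = 0.1786
Denominator = 0.042 + 0.1786 = 0.2206
PPV = 0.042 / 0.2206 = 0.19039
As percentage = 19.0


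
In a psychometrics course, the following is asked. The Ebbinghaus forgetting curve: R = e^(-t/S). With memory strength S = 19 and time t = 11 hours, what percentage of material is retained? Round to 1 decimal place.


R = e^(-t/S)
-t/S = -11/19 = -0.578947
R = e^(-0.578947) = 0.560488
Percentage = 0.560488 * 100
= 56.0


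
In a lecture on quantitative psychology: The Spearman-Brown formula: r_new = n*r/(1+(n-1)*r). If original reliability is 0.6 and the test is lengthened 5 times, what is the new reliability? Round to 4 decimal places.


r_new = n*r / (1 + (n-1)*r)
Numerator = 5 * 0.6 = 3.0
Denominator = 1 + 4 * 0.6 = 3.4
r_new = 3.0 / 3.4
= 0.8824


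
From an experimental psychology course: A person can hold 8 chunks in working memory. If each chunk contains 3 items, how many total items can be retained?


Total items = chunks * items_per_chunk
= 8 * 3
= 24


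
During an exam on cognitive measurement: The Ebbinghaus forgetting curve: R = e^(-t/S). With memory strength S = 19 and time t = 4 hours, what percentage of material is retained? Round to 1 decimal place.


R = e^(-t/S)
-t/S = -4/19 = -0.210526
R = e^(-0.210526) = 0.810158
Percentage = 0.810158 * 100
= 81.0


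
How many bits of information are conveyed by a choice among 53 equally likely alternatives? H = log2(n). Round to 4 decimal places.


H = log2(n)
H = log2(53)
= 5.7279


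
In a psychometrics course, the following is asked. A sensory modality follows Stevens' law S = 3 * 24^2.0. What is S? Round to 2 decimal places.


S = 3 * 24^2.0
24^2.0 = 576.0
S = 3 * 576.0
= 1728.00


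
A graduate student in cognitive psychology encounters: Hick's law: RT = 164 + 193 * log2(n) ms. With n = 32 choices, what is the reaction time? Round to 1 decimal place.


RT = 164 + 193 * log2(32)
log2(32) = 5.0
RT = 164 + 193 * 5.0
= 164 + 965.0
= 1129.0 ms


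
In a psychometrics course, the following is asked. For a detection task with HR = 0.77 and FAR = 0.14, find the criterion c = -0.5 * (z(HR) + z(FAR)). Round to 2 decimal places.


c = -0.5 * (z(HR) + z(FAR))
z(0.77) = 0.7388
z(0.14) = -1.0803
c = -0.5 * (0.7388 + -1.0803)
= -0.5 * -0.3415
= 0.17


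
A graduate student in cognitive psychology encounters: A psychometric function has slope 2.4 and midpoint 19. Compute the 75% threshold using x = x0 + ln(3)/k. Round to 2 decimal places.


At P = 0.75: 0.75 = 1/(1 + e^(-k*(x-x0)))
Solving: e^(-k*(x-x0)) = 1/3
x = x0 + ln(3)/k
ln(3) = 1.0986
x = 19 + 1.0986/2.4
= 19 + 0.4578
= 19.46


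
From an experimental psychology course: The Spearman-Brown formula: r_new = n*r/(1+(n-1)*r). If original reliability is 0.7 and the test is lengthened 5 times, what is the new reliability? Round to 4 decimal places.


r_new = n*r / (1 + (n-1)*r)
Numerator = 5 * 0.7 = 3.5
Denominator = 1 + 4 * 0.7 = 3.8
r_new = 3.5 / 3.8
= 0.9211


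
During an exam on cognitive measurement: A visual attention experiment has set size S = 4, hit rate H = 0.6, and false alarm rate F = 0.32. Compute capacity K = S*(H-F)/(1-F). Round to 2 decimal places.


K = S * (H - F) / (1 - F)
H - F = 0.28
1 - F = 0.68
K = 4 * 0.28 / 0.68
= 1.65


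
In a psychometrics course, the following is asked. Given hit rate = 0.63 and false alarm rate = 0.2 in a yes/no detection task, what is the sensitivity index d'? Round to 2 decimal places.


d' = z(HR) - z(FAR)
z(0.63) = 0.3319
z(0.2) = -0.8416
d' = 0.3319 - -0.8416
= 1.17


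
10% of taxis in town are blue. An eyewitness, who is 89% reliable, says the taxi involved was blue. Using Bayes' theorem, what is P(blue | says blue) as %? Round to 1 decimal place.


P(blue | says blue) = P(says blue | blue)*P(blue) / [P(says blue | blue)*P(blue) + P(says blue | not blue)*P(not blue)]
Numerator = 0.89 * 0.1 = 0.089
False identification = 0.11 * 0.9 = 0.099
P = 0.089 / (0.089 + 0.099)
= 0.089 / 0.188
As percentage = 47.3


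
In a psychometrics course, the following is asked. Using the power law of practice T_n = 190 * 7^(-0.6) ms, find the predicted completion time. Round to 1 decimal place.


T_n = 190 * 7^(-0.6)
7^(-0.6) = 0.311129
T_n = 190 * 0.311129
= 59.1 ms


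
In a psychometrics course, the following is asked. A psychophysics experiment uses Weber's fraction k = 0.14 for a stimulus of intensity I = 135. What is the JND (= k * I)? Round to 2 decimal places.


JND = k * I
JND = 0.14 * 135
= 18.90


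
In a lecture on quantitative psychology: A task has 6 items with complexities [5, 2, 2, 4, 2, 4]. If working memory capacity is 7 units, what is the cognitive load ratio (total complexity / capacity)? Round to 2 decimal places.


Total complexity = 5 + 2 + 2 + 4 + 2 + 4 = 19
Load = total / capacity = 19 / 7
= 2.71


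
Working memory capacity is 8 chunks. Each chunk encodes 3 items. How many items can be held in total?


Total items = chunks * items_per_chunk
= 8 * 3
= 24


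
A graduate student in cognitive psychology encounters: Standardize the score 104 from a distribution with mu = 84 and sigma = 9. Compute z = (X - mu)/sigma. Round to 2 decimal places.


z = (X - mu) / sigma
= (104 - 84) / 9
= 20 / 9
= 2.22


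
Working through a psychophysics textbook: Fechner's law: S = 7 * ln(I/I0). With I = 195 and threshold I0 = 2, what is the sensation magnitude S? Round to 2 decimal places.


S = 7 * ln(195/2)
I/I0 = 97.5
ln(97.5) = 4.5799
S = 7 * 4.5799
= 32.06


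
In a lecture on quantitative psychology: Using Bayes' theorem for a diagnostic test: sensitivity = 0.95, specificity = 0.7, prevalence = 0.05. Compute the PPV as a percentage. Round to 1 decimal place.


PPV = (sens * prev) / (sens * prev + (1-spec) * (1-prev))
Numerator = 0.95 * 0.05 = 0.0475
P(positive and no disease) = (1 - spec) * (1 - prev) = (1 - 0.7) * (1 - 0.05) = 0.285
Denominator = 0.0475 + 0.285 = 0.3325
PPV = 0.0475 / 0.3325 = 0.142857
As percentage = 14.3


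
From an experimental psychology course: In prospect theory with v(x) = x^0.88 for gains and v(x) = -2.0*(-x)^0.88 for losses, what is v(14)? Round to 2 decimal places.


Since x = 14 >= 0, use v(x) = x^0.88
14^0.88 = 10.1998
v(14) = 10.20


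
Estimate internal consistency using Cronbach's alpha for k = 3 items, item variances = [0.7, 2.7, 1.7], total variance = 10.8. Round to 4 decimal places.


alpha = (k/(k-1)) * (1 - sum(s_i^2)/s_total^2)
sum(item variances) = 5.1
k/(k-1) = 3/2 = 1.5
1 - 5.1/10.8 = 1 - 0.472222 = 0.527778
alpha = 1.5 * 0.527778
= 0.7917


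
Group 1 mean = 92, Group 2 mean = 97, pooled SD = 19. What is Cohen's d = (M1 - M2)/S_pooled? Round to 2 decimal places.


Cohen's d = (M1 - M2) / S_pooled
= (92 - 97) / 19
= -5 / 19
= -0.26


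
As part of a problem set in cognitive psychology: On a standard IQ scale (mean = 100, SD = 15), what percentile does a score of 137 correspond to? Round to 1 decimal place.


z = (IQ - mean) / SD
z = (137 - 100) / 15 = 2.4667
Percentile = Phi(2.4667) * 100
Phi(2.4667) = 0.993182
= 99.3


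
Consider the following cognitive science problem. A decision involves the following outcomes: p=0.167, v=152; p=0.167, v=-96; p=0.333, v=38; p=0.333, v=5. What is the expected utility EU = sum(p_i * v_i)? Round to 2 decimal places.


EU = sum(p_i * v_i)
0.167 * 152 = 25.384
0.167 * -96 = -16.032
0.333 * 38 = 12.654
0.333 * 5 = 1.665
EU = 25.384 + -16.032 + 12.654 + 1.665
= 23.67


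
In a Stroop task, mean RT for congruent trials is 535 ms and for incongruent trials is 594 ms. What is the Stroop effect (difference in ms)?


Stroop effect = RT(incongruent) - RT(congruent)
= 594 - 535
= 59 ms


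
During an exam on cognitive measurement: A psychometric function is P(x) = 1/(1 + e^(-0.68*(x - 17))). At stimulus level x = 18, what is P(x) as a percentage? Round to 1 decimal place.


P(x) = 1/(1 + e^(-0.68*(18 - 17)))
Exponent = -0.68 * 1 = -0.68
e^(-0.68) = 0.506617
P = 1/(1 + 0.506617) = 0.663739
Percentage = 66.4


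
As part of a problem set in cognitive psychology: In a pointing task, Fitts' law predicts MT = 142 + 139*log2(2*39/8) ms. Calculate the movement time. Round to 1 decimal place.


MT = 142 + 139 * log2(2*39/8)
2D/W = 9.75
log2(9.75) = 3.2854
MT = 142 + 139 * 3.2854
= 598.7 ms


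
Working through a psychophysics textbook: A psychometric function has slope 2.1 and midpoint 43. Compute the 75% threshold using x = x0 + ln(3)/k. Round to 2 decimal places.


At P = 0.75: 0.75 = 1/(1 + e^(-k*(x-x0)))
Solving: e^(-k*(x-x0)) = 1/3
x = x0 + ln(3)/k
ln(3) = 1.0986
x = 43 + 1.0986/2.1
= 43 + 0.5231
= 43.52


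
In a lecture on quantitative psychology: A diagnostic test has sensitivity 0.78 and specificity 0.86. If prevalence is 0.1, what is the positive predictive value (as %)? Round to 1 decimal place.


PPV = (sens * prev) / (sens * prev + (1-spec) * (1-prev))
Numerator = 0.78 * 0.1 = 0.078
P(positive and no disease) = (1 - spec) * (1 - prev) = (1 - 0.86) * (1 - 0.1) = 0.126
Denominator = 0.078 + 0.126 = 0.204
PPV = 0.078 / 0.204 = 0.382353
As percentage = 38.2


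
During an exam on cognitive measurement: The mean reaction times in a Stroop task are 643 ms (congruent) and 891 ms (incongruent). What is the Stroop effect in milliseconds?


Stroop effect = RT(incongruent) - RT(congruent)
= 891 - 643
= 248 ms


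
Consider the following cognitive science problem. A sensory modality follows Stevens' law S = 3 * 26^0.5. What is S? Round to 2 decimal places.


S = 3 * 26^0.5
26^0.5 = 5.099
S = 3 * 5.099
= 15.30


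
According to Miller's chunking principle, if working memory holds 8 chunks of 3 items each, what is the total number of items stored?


Total items = chunks * items_per_chunk
= 8 * 3
= 24


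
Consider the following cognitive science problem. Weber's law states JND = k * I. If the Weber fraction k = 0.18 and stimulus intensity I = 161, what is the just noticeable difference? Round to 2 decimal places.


JND = k * I
JND = 0.18 * 161
= 28.98


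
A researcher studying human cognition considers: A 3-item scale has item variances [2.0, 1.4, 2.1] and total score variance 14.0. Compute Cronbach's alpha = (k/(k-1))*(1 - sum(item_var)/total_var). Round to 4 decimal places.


alpha = (k/(k-1)) * (1 - sum(s_i^2)/s_total^2)
sum(item variances) = 5.5
k/(k-1) = 3/2 = 1.5
1 - 5.5/14.0 = 1 - 0.392857 = 0.607143
alpha = 1.5 * 0.607143
= 0.9107


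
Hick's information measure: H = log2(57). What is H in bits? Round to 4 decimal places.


H = log2(n)
H = log2(57)
= 5.8329


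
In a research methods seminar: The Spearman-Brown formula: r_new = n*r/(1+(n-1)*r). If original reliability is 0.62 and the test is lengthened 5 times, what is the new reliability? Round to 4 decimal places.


r_new = n*r / (1 + (n-1)*r)
Numerator = 5 * 0.62 = 3.1
Denominator = 1 + 4 * 0.62 = 3.48
r_new = 3.1 / 3.48
= 0.8908


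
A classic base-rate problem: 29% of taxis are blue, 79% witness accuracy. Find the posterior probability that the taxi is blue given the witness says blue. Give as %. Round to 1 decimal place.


P(blue | says blue) = P(says blue | blue)*P(blue) / [P(says blue | blue)*P(blue) + P(says blue | not blue)*P(not blue)]
Numerator = 0.79 * 0.29 = 0.2291
False identification = 0.21 * 0.71 = 0.1491
P = 0.2291 / (0.2291 + 0.1491)
= 0.2291 / 0.3782
As percentage = 60.6


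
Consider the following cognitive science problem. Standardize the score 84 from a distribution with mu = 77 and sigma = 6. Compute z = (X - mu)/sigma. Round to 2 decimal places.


z = (X - mu) / sigma
= (84 - 77) / 6
= 7 / 6
= 1.17


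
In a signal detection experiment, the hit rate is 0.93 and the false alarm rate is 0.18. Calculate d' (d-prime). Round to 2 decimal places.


d' = z(HR) - z(FAR)
z(0.93) = 1.4758
z(0.18) = -0.9154
d' = 1.4758 - -0.9154
= 2.39


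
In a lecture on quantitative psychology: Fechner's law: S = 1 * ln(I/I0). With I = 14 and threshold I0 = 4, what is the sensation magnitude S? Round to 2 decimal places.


S = 1 * ln(14/4)
I/I0 = 3.5
ln(3.5) = 1.2528
S = 1 * 1.2528
= 1.25


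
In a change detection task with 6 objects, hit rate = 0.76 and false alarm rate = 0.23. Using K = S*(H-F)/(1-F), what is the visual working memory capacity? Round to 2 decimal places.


K = S * (H - F) / (1 - F)
H - F = 0.53
1 - F = 0.77
K = 6 * 0.53 / 0.77
= 4.13


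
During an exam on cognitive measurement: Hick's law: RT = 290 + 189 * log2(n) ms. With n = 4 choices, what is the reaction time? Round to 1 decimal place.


RT = 290 + 189 * log2(4)
log2(4) = 2.0
RT = 290 + 189 * 2.0
= 290 + 378.0
= 668.0 ms


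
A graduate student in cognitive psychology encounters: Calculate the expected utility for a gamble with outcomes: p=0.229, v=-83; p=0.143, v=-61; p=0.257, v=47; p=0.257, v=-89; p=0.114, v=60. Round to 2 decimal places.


EU = sum(p_i * v_i)
0.229 * -83 = -19.007
0.143 * -61 = -8.723
0.257 * 47 = 12.079
0.257 * -89 = -22.873
0.114 * 60 = 6.84
EU = -19.007 + -8.723 + 12.079 + -22.873 + 6.84
= -31.68


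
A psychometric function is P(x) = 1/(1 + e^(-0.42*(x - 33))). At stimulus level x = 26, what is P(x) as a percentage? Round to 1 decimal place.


P(x) = 1/(1 + e^(-0.42*(26 - 33)))
Exponent = -0.42 * -7 = 2.94
e^(2.94) = 18.915846
P = 1/(1 + 18.915846) = 0.050211
Percentage = 5.0


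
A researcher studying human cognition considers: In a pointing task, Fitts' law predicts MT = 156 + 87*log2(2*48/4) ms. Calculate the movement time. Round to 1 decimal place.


MT = 156 + 87 * log2(2*48/4)
2D/W = 24.0
log2(24.0) = 4.585
MT = 156 + 87 * 4.585
= 554.9 ms


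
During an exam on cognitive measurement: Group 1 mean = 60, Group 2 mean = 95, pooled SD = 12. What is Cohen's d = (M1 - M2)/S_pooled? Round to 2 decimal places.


Cohen's d = (M1 - M2) / S_pooled
= (60 - 95) / 12
= -35 / 12
= -2.92


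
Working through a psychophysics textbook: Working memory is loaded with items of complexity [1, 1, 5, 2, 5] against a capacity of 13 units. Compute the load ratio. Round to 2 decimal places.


Total complexity = 1 + 1 + 5 + 2 + 5 = 14
Load = total / capacity = 14 / 13
= 1.08


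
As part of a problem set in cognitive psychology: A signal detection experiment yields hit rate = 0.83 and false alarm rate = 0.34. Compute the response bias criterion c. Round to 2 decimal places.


c = -0.5 * (z(HR) + z(FAR))
z(0.83) = 0.9542
z(0.34) = -0.4125
c = -0.5 * (0.9542 + -0.4125)
= -0.5 * 0.5417
= -0.27


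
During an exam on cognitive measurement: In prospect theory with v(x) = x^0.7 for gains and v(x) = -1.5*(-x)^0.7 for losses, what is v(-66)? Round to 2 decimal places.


Since x = -66 < 0, use v(x) = -lambda*(-x)^alpha
(-x) = 66
66^0.7 = 18.7794
v(-66) = -1.5 * 18.7794
= -28.17


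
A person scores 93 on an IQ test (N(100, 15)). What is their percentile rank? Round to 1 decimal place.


z = (IQ - mean) / SD
z = (93 - 100) / 15 = -0.4667
Percentile = Phi(-0.4667) * 100
Phi(-0.4667) = 0.320357
= 32.0


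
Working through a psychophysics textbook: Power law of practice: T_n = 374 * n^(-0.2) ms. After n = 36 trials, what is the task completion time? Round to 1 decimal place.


T_n = 374 * 36^(-0.2)
36^(-0.2) = 0.488359
T_n = 374 * 0.488359
= 182.6 ms


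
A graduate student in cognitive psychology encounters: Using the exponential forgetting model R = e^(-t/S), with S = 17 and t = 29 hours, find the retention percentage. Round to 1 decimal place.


R = e^(-t/S)
-t/S = -29/17 = -1.705882
R = e^(-1.705882) = 0.181612
Percentage = 0.181612 * 100
= 18.2


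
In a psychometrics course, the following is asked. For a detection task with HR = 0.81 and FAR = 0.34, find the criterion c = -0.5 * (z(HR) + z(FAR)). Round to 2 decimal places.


c = -0.5 * (z(HR) + z(FAR))
z(0.81) = 0.8779
z(0.34) = -0.4125
c = -0.5 * (0.8779 + -0.4125)
= -0.5 * 0.4654
= -0.23


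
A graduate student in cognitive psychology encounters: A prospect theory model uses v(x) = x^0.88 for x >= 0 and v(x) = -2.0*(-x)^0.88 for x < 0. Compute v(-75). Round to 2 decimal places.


Since x = -75 < 0, use v(x) = -lambda*(-x)^alpha
(-x) = 75
75^0.88 = 44.6739
v(-75) = -2.0 * 44.6739
= -89.35


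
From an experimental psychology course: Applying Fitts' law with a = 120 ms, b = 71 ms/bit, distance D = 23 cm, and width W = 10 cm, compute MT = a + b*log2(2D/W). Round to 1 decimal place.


MT = 120 + 71 * log2(2*23/10)
2D/W = 4.6
log2(4.6) = 2.2016
MT = 120 + 71 * 2.2016
= 276.3 ms


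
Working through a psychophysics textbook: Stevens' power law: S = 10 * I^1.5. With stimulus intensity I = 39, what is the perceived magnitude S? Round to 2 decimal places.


S = 10 * 39^1.5
39^1.5 = 243.5549
S = 10 * 243.5549
= 2435.55


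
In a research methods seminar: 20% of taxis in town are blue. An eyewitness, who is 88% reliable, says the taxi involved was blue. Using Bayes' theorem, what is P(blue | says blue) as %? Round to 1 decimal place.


P(blue | says blue) = P(says blue | blue)*P(blue) / [P(says blue | blue)*P(blue) + P(says blue | not blue)*P(not blue)]
Numerator = 0.88 * 0.2 = 0.176
False identification = 0.12 * 0.8 = 0.096
P = 0.176 / (0.176 + 0.096)
= 0.176 / 0.272
As percentage = 64.7


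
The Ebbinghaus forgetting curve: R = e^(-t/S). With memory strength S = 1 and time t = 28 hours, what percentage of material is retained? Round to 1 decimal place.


R = e^(-t/S)
-t/S = -28/1 = -28.0
R = e^(-28.0) = 0.0
Percentage = 0.0 * 100
= 0.0


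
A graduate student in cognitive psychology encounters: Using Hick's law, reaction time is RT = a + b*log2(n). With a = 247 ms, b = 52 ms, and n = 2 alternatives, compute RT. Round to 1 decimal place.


RT = 247 + 52 * log2(2)
log2(2) = 1.0
RT = 247 + 52 * 1.0
= 247 + 52.0
= 299.0 ms


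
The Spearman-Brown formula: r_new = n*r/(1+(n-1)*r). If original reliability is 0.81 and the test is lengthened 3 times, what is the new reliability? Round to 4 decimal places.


r_new = n*r / (1 + (n-1)*r)
Numerator = 3 * 0.81 = 2.43
Denominator = 1 + 2 * 0.81 = 2.62
r_new = 2.43 / 2.62
= 0.9275


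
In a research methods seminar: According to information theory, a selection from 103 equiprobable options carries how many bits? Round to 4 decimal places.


H = log2(n)
H = log2(103)
= 6.6865


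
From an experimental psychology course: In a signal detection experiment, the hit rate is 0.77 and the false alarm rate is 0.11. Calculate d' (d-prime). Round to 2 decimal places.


d' = z(HR) - z(FAR)
z(0.77) = 0.7388
z(0.11) = -1.2265
d' = 0.7388 - -1.2265
= 1.97


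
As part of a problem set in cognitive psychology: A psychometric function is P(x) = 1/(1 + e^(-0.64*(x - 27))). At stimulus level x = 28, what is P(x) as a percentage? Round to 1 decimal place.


P(x) = 1/(1 + e^(-0.64*(28 - 27)))
Exponent = -0.64 * 1 = -0.64
e^(-0.64) = 0.527292
P = 1/(1 + 0.527292) = 0.654754
Percentage = 65.5


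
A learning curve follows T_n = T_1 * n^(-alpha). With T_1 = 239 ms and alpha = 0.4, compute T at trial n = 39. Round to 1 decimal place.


T_n = 239 * 39^(-0.4)
39^(-0.4) = 0.23098
T_n = 239 * 0.23098
= 55.2 ms


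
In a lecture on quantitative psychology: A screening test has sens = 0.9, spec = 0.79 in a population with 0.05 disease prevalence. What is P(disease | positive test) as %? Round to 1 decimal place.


PPV = (sens * prev) / (sens * prev + (1-spec) * (1-prev))
Numerator = 0.9 * 0.05 = 0.045
P(positive and no disease) = (1 - spec) * (1 - prev) = (1 - 0.79) * (1 - 0.05) = 0.1995
Denominator = 0.045 + 0.1995 = 0.2445
PPV = 0.045 / 0.2445 = 0.184049
As percentage = 18.4


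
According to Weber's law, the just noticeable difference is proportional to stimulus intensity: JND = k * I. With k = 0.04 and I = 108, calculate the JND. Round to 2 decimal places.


JND = k * I
JND = 0.04 * 108
= 4.32


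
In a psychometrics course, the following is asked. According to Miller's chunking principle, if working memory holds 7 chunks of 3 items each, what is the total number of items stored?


Total items = chunks * items_per_chunk
= 7 * 3
= 21


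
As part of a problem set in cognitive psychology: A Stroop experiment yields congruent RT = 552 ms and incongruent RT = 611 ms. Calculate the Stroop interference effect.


Stroop effect = RT(incongruent) - RT(congruent)
= 611 - 552
= 59 ms


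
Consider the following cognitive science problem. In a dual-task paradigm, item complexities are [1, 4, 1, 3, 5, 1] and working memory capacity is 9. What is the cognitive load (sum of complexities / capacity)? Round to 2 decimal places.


Total complexity = 1 + 4 + 1 + 3 + 5 + 1 = 15
Load = total / capacity = 15 / 9
= 1.67


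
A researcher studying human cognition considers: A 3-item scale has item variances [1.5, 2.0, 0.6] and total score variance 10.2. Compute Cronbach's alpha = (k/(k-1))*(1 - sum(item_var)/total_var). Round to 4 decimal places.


alpha = (k/(k-1)) * (1 - sum(s_i^2)/s_total^2)
sum(item variances) = 4.1
k/(k-1) = 3/2 = 1.5
1 - 4.1/10.2 = 1 - 0.401961 = 0.598039
alpha = 1.5 * 0.598039
= 0.8971


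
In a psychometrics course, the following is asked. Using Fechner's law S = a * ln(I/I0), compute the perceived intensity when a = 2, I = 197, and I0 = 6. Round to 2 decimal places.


S = 2 * ln(197/6)
I/I0 = 32.833333
ln(32.833333) = 3.4914
S = 2 * 3.4914
= 6.98


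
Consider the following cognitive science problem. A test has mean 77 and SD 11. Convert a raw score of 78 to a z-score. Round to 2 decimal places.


z = (X - mu) / sigma
= (78 - 77) / 11
= 1 / 11
= 0.09


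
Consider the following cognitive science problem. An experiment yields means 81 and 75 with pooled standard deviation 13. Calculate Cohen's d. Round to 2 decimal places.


Cohen's d = (M1 - M2) / S_pooled
= (81 - 75) / 13
= 6 / 13
= 0.46


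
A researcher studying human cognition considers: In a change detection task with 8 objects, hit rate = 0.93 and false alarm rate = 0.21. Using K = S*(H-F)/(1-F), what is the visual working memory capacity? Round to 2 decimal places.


K = S * (H - F) / (1 - F)
H - F = 0.72
1 - F = 0.79
K = 8 * 0.72 / 0.79
= 7.29


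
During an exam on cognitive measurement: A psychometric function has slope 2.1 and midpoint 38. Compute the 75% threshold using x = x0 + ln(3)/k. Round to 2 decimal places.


At P = 0.75: 0.75 = 1/(1 + e^(-k*(x-x0)))
Solving: e^(-k*(x-x0)) = 1/3
x = x0 + ln(3)/k
ln(3) = 1.0986
x = 38 + 1.0986/2.1
= 38 + 0.5231
= 38.52


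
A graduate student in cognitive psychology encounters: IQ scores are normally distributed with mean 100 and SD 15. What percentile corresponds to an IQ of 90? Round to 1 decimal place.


z = (IQ - mean) / SD
z = (90 - 100) / 15 = -0.6667
Percentile = Phi(-0.6667) * 100
Phi(-0.6667) = 0.252482
= 25.2


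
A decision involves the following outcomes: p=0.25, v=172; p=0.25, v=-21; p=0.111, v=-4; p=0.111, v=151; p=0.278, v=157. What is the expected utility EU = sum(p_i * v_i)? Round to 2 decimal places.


EU = sum(p_i * v_i)
0.25 * 172 = 43.0
0.25 * -21 = -5.25
0.111 * -4 = -0.444
0.111 * 151 = 16.761
0.278 * 157 = 43.646
EU = 43.0 + -5.25 + -0.444 + 16.761 + 43.646
= 97.71


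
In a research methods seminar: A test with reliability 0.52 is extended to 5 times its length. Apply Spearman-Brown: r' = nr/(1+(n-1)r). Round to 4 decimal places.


r_new = n*r / (1 + (n-1)*r)
Numerator = 5 * 0.52 = 2.6
Denominator = 1 + 4 * 0.52 = 3.08
r_new = 2.6 / 3.08
= 0.8442


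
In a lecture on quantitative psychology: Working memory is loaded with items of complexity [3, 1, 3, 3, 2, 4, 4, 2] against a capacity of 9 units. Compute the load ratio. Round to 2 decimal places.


Total complexity = 3 + 1 + 3 + 3 + 2 + 4 + 4 + 2 = 22
Load = total / capacity = 22 / 9
= 2.44


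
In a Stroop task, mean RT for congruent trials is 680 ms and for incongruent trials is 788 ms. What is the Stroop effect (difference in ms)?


Stroop effect = RT(incongruent) - RT(congruent)
= 788 - 680
= 108 ms


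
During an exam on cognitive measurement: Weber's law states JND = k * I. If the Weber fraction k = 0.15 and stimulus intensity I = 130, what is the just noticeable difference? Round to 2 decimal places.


JND = k * I
JND = 0.15 * 130
= 19.50


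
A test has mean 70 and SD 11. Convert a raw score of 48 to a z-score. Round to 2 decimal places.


z = (X - mu) / sigma
= (48 - 70) / 11
= -22 / 11
= -2.00


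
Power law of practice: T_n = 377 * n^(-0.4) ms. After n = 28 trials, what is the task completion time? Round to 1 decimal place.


T_n = 377 * 28^(-0.4)
28^(-0.4) = 0.263716
T_n = 377 * 0.263716
= 99.4 ms


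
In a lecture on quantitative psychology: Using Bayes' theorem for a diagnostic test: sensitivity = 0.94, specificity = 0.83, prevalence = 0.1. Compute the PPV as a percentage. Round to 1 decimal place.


PPV = (sens * prev) / (sens * prev + (1-spec) * (1-prev))
Numerator = 0.94 * 0.1 = 0.094
P(positive and no disease) = (1 - spec) * (1 - prev) = (1 - 0.83) * (1 - 0.1) = 0.153
Denominator = 0.094 + 0.153 = 0.247
PPV = 0.094 / 0.247 = 0.380567
As percentage = 38.1


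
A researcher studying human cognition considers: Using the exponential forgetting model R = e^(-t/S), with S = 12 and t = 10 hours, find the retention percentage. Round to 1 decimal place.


R = e^(-t/S)
-t/S = -10/12 = -0.833333
R = e^(-0.833333) = 0.434598
Percentage = 0.434598 * 100
= 43.5


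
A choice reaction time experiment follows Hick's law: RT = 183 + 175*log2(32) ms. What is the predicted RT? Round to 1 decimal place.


RT = 183 + 175 * log2(32)
log2(32) = 5.0
RT = 183 + 175 * 5.0
= 183 + 875.0
= 1058.0 ms


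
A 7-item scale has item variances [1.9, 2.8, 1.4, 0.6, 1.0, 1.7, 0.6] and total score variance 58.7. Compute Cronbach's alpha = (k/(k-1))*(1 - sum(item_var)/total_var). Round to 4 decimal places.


alpha = (k/(k-1)) * (1 - sum(s_i^2)/s_total^2)
sum(item variances) = 10.0
k/(k-1) = 7/6 = 1.166667
1 - 10.0/58.7 = 1 - 0.170358 = 0.829642
alpha = 1.166667 * 0.829642
= 0.9679


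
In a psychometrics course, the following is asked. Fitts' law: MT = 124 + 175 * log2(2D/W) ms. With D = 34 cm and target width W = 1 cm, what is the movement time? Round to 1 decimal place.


MT = 124 + 175 * log2(2*34/1)
2D/W = 68.0
log2(68.0) = 6.0875
MT = 124 + 175 * 6.0875
= 1189.3 ms


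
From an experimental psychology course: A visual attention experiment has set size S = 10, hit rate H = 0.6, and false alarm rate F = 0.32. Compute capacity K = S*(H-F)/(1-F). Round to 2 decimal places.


K = S * (H - F) / (1 - F)
H - F = 0.28
1 - F = 0.68
K = 10 * 0.28 / 0.68
= 4.12


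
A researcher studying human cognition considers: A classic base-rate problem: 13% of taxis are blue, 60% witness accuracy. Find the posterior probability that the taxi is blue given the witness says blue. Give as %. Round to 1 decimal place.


P(blue | says blue) = P(says blue | blue)*P(blue) / [P(says blue | blue)*P(blue) + P(says blue | not blue)*P(not blue)]
Numerator = 0.6 * 0.13 = 0.078
False identification = 0.4 * 0.87 = 0.348
P = 0.078 / (0.078 + 0.348)
= 0.078 / 0.426
As percentage = 18.3


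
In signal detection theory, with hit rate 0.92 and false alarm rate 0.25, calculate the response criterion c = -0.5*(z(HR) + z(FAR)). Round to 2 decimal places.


c = -0.5 * (z(HR) + z(FAR))
z(0.92) = 1.4051
z(0.25) = -0.6745
c = -0.5 * (1.4051 + -0.6745)
= -0.5 * 0.7306
= -0.37


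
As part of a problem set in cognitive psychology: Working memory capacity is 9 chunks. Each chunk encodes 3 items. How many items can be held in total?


Total items = chunks * items_per_chunk
= 9 * 3
= 27


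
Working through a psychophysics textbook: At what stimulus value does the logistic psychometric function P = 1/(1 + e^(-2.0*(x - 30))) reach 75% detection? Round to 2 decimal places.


At P = 0.75: 0.75 = 1/(1 + e^(-k*(x-x0)))
Solving: e^(-k*(x-x0)) = 1/3
x = x0 + ln(3)/k
ln(3) = 1.0986
x = 30 + 1.0986/2.0
= 30 + 0.5493
= 30.55


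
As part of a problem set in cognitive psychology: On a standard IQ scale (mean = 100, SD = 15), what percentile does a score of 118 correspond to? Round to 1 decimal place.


z = (IQ - mean) / SD
z = (118 - 100) / 15 = 1.2
Percentile = Phi(1.2) * 100
Phi(1.2) = 0.88493
= 88.5


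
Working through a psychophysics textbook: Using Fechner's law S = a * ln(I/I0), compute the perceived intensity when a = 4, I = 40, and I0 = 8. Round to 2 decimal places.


S = 4 * ln(40/8)
I/I0 = 5.0
ln(5.0) = 1.6094
S = 4 * 1.6094
= 6.44


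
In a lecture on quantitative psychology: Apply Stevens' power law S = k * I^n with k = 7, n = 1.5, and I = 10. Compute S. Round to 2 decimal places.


S = 7 * 10^1.5
10^1.5 = 31.6228
S = 7 * 31.6228
= 221.36


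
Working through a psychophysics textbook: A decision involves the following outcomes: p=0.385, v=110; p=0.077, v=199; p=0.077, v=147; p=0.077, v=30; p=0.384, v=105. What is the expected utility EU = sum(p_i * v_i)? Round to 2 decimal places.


EU = sum(p_i * v_i)
0.385 * 110 = 42.35
0.077 * 199 = 15.323
0.077 * 147 = 11.319
0.077 * 30 = 2.31
0.384 * 105 = 40.32
EU = 42.35 + 15.323 + 11.319 + 2.31 + 40.32
= 111.62


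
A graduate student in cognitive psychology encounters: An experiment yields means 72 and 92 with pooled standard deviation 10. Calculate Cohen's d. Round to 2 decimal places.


Cohen's d = (M1 - M2) / S_pooled
= (72 - 92) / 10
= -20 / 10
= -2.00


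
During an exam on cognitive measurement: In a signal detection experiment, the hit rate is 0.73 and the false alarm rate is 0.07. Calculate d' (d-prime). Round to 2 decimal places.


d' = z(HR) - z(FAR)
z(0.73) = 0.6128
z(0.07) = -1.4758
d' = 0.6128 - -1.4758
= 2.09


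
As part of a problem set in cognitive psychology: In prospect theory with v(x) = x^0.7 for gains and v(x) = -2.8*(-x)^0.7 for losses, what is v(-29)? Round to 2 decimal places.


Since x = -29 < 0, use v(x) = -lambda*(-x)^alpha
(-x) = 29
29^0.7 = 10.5604
v(-29) = -2.8 * 10.5604
= -29.57


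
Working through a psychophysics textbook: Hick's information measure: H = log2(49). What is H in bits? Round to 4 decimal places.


H = log2(n)
H = log2(49)
= 5.6147


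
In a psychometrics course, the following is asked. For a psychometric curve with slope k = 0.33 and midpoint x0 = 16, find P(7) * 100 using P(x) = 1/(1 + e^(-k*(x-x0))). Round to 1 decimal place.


P(x) = 1/(1 + e^(-0.33*(7 - 16)))
Exponent = -0.33 * -9 = 2.97
e^(2.97) = 19.49192
P = 1/(1 + 19.49192) = 0.0488
Percentage = 4.9


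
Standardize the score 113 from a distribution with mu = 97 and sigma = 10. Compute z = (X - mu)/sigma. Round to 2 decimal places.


z = (X - mu) / sigma
= (113 - 97) / 10
= 16 / 10
= 1.60


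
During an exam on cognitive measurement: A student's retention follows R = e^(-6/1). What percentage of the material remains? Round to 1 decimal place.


R = e^(-t/S)
-t/S = -6/1 = -6.0
R = e^(-6.0) = 0.002479
Percentage = 0.002479 * 100
= 0.2


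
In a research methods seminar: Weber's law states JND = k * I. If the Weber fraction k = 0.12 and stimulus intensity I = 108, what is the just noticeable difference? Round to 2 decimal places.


JND = k * I
JND = 0.12 * 108
= 12.96


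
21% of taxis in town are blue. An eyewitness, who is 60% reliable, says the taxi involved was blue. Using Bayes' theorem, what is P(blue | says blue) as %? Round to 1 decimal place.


P(blue | says blue) = P(says blue | blue)*P(blue) / [P(says blue | blue)*P(blue) + P(says blue | not blue)*P(not blue)]
Numerator = 0.6 * 0.21 = 0.126
False identification = 0.4 * 0.79 = 0.316
P = 0.126 / (0.126 + 0.316)
= 0.126 / 0.442
As percentage = 28.5


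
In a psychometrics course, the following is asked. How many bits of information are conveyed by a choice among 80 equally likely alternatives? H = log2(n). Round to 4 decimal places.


H = log2(n)
H = log2(80)
= 6.3219


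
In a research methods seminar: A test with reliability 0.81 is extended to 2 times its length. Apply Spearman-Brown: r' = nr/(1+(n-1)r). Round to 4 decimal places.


r_new = n*r / (1 + (n-1)*r)
Numerator = 2 * 0.81 = 1.62
Denominator = 1 + 1 * 0.81 = 1.81
r_new = 1.62 / 1.81
= 0.8950


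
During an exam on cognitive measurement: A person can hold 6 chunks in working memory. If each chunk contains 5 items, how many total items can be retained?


Total items = chunks * items_per_chunk
= 6 * 5
= 30


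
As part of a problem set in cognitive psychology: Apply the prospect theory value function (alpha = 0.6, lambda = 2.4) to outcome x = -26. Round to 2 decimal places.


Since x = -26 < 0, use v(x) = -lambda*(-x)^alpha
(-x) = 26
26^0.6 = 7.0629
v(-26) = -2.4 * 7.0629
= -16.95
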